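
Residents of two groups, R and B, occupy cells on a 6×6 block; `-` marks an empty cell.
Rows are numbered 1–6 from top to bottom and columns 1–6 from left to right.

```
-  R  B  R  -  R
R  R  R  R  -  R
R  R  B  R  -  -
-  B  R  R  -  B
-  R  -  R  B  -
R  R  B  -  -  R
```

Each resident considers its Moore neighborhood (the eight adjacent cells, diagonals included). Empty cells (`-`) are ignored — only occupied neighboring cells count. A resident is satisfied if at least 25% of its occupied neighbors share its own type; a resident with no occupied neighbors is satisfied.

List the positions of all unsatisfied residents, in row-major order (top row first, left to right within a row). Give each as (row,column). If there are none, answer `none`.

(1,3), (3,3), (4,2), (6,3), (6,6)

(1,2)R 3/4 ✓
(1,3)B 0/5 ✗
(1,4)R 2/3 ✓
(1,6)R 1/1 ✓
(2,1)R 4/4 ✓
(2,2)R 5/7 ✓
(2,3)R 6/8 ✓
(2,4)R 3/5 ✓
(2,6)R 1/1 ✓
(3,1)R 3/4 ✓
(3,2)R 5/7 ✓
(3,3)B 1/8 ✗
(3,4)R 4/5 ✓
(4,2)B 1/5 ✗
(4,3)R 5/7 ✓
(4,4)R 3/5 ✓
(4,6)B 1/1 ✓
(5,2)R 3/5 ✓
(5,4)R 2/4 ✓
(5,5)B 1/4 ✓
(6,1)R 2/2 ✓
(6,2)R 2/3 ✓
(6,3)B 0/3 ✗
(6,6)R 0/1 ✗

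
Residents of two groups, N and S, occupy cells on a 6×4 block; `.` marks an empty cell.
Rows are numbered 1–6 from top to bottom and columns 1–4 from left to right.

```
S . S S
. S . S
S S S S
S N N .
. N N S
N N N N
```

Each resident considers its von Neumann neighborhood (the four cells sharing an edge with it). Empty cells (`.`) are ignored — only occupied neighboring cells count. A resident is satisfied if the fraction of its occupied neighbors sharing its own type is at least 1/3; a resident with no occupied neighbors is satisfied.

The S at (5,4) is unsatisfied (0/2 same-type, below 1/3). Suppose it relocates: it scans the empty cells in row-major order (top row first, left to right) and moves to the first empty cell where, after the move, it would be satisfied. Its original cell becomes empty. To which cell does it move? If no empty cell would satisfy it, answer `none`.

Vacating (5,4). Empty cells in order:
  (1,2): 3/3 same-type → satisfied — stop here.

(1,2)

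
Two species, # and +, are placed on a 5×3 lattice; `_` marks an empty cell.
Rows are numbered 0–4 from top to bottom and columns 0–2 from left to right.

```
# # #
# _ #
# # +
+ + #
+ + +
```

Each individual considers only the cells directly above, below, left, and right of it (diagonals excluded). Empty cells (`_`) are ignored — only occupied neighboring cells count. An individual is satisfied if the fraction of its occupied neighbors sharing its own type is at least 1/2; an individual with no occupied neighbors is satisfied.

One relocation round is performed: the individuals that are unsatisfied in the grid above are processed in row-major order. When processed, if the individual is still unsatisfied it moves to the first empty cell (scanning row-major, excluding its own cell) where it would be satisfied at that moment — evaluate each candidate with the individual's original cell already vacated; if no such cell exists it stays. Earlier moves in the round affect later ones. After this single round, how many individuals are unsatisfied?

Initially unsatisfied (in order): (2,1), (2,2), (3,2).
  (2,1) → (1,1).
  (2,2): no empty cell satisfies it; stays.
  (3,2) → (2,1).
Resulting grid:
# # #
# # #
# # +
+ + _
+ + +
Unsatisfied now: (2,2).

1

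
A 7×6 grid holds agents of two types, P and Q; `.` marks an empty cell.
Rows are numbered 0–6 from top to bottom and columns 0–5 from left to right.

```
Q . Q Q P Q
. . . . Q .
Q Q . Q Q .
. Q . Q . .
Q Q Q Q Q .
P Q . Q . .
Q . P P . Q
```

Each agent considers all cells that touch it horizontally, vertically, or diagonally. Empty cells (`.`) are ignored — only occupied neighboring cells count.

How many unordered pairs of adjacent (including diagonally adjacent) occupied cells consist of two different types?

Scan each occupied cell's neighbors to the right and below (and the two forward diagonals) so each pair is counted once.
Row 0: Q(0,2)–Q(0,3)= Q(0,3)–P(0,4)≠ Q(0,3)–Q(1,4)= P(0,4)–Q(0,5)≠ P(0,4)–Q(1,4)≠ Q(0,5)–Q(1,4)=  → 3/6 unlike.
Row 1: Q(1,4)–Q(2,4)= Q(1,4)–Q(2,3)=  → 0/2 unlike.
Row 2: Q(2,0)–Q(2,1)= Q(2,0)–Q(3,1)= Q(2,1)–Q(3,1)= Q(2,3)–Q(2,4)= Q(2,3)–Q(3,3)= Q(2,4)–Q(3,3)=  → 0/6 unlike.
Row 3: Q(3,1)–Q(4,1)= Q(3,1)–Q(4,2)= Q(3,1)–Q(4,0)= Q(3,3)–Q(4,3)= Q(3,3)–Q(4,4)= Q(3,3)–Q(4,2)=  → 0/6 unlike.
Row 4: Q(4,0)–Q(4,1)= Q(4,0)–P(5,0)≠ Q(4,0)–Q(5,1)= Q(4,1)–Q(4,2)= Q(4,1)–Q(5,1)= Q(4,1)–P(5,0)≠ Q(4,2)–Q(4,3)= Q(4,2)–Q(5,3)= Q(4,2)–Q(5,1)= Q(4,3)–Q(4,4)= Q(4,3)–Q(5,3)= Q(4,4)–Q(5,3)=  → 2/12 unlike.
Row 5: P(5,0)–Q(5,1)≠ P(5,0)–Q(6,0)≠ Q(5,1)–P(6,2)≠ Q(5,1)–Q(6,0)= Q(5,3)–P(6,3)≠ Q(5,3)–P(6,2)≠  → 5/6 unlike.
Row 6: P(6,2)–P(6,3)=  → 0/1 unlike.
Total adjacent occupied pairs: 39; unlike-type pairs: 10.

10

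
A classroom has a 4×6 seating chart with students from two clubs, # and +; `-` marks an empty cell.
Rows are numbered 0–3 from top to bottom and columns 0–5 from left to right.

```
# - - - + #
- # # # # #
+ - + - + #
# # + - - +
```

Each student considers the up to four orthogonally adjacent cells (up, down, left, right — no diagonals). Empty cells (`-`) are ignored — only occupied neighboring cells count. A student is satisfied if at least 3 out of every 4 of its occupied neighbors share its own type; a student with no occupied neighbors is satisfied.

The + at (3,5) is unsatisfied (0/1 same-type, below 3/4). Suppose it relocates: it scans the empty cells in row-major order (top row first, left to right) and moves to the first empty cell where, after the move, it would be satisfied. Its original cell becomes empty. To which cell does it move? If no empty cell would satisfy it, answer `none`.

Vacating (3,5). Empty cells in order:
  (0,1): 0/2 same-type → still unsatisfied.
  (0,2): 0/1 same-type → still unsatisfied.
  (0,3): 1/2 same-type → still unsatisfied.
  (1,0): 1/3 same-type → still unsatisfied.
  (2,1): 2/4 same-type → still unsatisfied.
  (2,3): 2/3 same-type → still unsatisfied.
  (3,3): 1/1 same-type → satisfied — stop here.

(3,3)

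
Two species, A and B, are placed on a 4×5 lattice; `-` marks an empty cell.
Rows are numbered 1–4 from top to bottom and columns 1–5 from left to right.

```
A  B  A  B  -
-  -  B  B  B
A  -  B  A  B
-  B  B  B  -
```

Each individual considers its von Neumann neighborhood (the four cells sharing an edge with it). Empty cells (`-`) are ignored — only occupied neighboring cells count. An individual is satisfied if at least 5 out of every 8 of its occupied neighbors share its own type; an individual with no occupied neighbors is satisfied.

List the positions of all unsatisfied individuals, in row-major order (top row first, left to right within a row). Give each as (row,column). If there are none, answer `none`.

(1,1)A 0/1 not
(1,2)B 0/2 not
(1,3)A 0/3 not
(1,4)B 1/2 not
(2,3)B 2/3 satisfied
(2,4)B 3/4 satisfied
(2,5)B 2/2 satisfied
(3,1)A 0/0 satisfied
(3,3)B 2/3 satisfied
(3,4)A 0/4 not
(3,5)B 1/2 not
(4,2)B 1/1 satisfied
(4,3)B 3/3 satisfied
(4,4)B 1/2 not

(1,1), (1,2), (1,3), (1,4), (3,4), (3,5), (4,4)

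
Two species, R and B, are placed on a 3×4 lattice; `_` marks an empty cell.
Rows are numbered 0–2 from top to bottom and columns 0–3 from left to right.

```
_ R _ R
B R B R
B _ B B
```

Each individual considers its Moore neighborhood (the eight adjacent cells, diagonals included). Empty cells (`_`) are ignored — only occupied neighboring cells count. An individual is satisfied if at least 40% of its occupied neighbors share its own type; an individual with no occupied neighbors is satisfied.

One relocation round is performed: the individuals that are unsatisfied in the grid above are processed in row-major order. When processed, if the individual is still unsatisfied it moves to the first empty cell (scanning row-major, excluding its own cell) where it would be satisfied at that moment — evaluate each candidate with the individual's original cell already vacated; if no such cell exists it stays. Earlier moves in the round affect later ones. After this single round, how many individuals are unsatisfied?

Initially unsatisfied (in order): (0,1), (1,0), (1,1), (1,2), (1,3).
  (0,1) → (0,0).
  (1,0) → (2,1).
  (1,1) → (0,1).
  (1,2): now satisfied by earlier moves; stays.
  (1,3) → (0,2).
Resulting grid:
R R R R
_ _ B _
B B B B
All satisfied now.

0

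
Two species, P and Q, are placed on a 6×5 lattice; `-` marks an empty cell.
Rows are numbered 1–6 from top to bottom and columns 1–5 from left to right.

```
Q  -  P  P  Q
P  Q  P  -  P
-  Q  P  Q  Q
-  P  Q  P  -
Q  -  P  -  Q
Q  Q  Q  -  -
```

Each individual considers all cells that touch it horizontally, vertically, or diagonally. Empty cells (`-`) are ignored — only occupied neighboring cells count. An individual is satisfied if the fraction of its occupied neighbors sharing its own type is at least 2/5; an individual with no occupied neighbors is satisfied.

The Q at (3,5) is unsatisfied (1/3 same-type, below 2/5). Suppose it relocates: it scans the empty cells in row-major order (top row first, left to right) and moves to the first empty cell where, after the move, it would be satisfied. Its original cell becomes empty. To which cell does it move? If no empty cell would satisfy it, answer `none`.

(1,2)

Vacating (3,5). Empty cells in order:
  (1,2): 2/5 same-type → satisfied — stop here.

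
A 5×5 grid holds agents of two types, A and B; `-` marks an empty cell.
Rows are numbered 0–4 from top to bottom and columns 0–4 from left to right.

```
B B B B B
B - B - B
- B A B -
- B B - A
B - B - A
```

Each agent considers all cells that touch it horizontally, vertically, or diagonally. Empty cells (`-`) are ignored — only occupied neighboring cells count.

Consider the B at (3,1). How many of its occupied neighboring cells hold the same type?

4

Occupied neighbors of (3,1): (2,1)=B, (2,2)=A, (3,2)=B, (4,0)=B, (4,2)=B.
Same type (B): 4 of 5.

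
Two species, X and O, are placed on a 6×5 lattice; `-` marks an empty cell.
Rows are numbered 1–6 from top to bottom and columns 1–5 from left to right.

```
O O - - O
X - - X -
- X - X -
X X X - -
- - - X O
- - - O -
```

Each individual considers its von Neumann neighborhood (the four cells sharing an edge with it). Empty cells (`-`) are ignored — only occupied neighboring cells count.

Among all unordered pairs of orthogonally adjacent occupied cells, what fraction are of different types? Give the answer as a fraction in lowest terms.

Scan each occupied cell's neighbors to the right and below so each pair is counted once.
From row 1: 1 unlike of 2 pairs (running 1/2).
From row 2: 0 unlike of 1 pairs (running 1/3).
From row 3: 0 unlike of 1 pairs (running 1/4).
From row 4: 0 unlike of 2 pairs (running 1/6).
From row 5: 2 unlike of 2 pairs (running 3/8).
Total adjacent occupied pairs: 8; unlike-type pairs: 3.
3/8 is already in lowest terms.

3/8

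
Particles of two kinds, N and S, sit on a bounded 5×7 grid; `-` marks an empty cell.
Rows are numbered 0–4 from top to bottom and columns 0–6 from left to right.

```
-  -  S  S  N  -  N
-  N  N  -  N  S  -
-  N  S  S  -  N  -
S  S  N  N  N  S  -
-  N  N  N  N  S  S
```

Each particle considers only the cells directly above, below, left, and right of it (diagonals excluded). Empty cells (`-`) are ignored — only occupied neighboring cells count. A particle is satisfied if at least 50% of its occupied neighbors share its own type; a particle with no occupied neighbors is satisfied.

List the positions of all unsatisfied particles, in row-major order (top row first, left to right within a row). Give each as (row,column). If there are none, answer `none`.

(1,2), (1,5), (2,1), (2,2), (2,5), (3,1), (3,5)

Row 0: (0,2)S 1/2 satisfied · (0,3)S 1/2 satisfied · (0,4)N 1/2 satisfied · (0,6)N 0/0 satisfied
Row 1: (1,1)N 2/2 satisfied · (1,2)N 1/3 not · (1,4)N 1/2 satisfied · (1,5)S 0/2 not
Row 2: (2,1)N 1/3 not · (2,2)S 1/4 not · (2,3)S 1/2 satisfied · (2,5)N 0/2 not
Row 3: (3,0)S 1/1 satisfied · (3,1)S 1/4 not · (3,2)N 2/4 satisfied · (3,3)N 3/4 satisfied · (3,4)N 2/3 satisfied · (3,5)S 1/3 not
Row 4: (4,1)N 1/2 satisfied · (4,2)N 3/3 satisfied · (4,3)N 3/3 satisfied · (4,4)N 2/3 satisfied · (4,5)S 2/3 satisfied · (4,6)S 1/1 satisfied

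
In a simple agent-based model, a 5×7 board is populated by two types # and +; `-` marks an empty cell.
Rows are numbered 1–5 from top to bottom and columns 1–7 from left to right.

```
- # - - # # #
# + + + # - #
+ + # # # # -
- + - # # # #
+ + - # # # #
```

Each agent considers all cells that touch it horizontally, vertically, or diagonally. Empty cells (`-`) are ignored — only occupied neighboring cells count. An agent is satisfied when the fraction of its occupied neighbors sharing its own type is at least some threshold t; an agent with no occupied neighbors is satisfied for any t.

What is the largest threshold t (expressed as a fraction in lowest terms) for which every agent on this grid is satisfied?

1/6

Row 1: (1,2)# 1/3 · (1,5)# 2/3 · (1,6)# 4/4 · (1,7)# 2/2
Row 2: (2,1)# 1/4 · (2,2)+ 3/6 · (2,3)+ 3/6 · (2,4)+ 1/6 · (2,5)# 5/6 · (2,7)# 3/3
Row 3: (3,1)+ 3/4 · (3,2)+ 4/6 · (3,3)# 2/7 · (3,4)# 5/7 · (3,5)# 6/7 · (3,6)# 6/6
Row 4: (4,2)+ 4/5 · (4,4)# 6/6 · (4,5)# 8/8 · (4,6)# 7/7 · (4,7)# 4/4
Row 5: (5,1)+ 2/2 · (5,2)+ 2/2 · (5,4)# 3/3 · (5,5)# 5/5 · (5,6)# 5/5 · (5,7)# 3/3
The smallest same-type fraction is 1/6 at (2,4), which reduces to 1/6. Any threshold above that leaves this agent unsatisfied.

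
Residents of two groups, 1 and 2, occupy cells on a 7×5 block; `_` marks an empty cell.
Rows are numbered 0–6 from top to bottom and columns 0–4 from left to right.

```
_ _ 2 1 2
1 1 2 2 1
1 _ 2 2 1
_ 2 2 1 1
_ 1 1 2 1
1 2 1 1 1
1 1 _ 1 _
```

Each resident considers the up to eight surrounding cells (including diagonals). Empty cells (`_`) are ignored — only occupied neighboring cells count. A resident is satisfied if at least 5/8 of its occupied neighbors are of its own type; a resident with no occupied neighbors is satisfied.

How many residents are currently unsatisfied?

15

Row 0: (0,2)2 2/4 unhappy · (0,3)1 1/5 unhappy · (0,4)2 1/3 unhappy
Row 1: (1,0)1 2/2 ok · (1,1)1 2/5 unhappy · (1,2)2 4/6 ok · (1,3)2 5/8 ok · (1,4)1 2/5 unhappy
Row 2: (2,0)1 2/3 ok · (2,2)2 5/7 ok · (2,3)2 4/8 unhappy · (2,4)1 3/5 unhappy
Row 3: (3,1)2 2/5 unhappy · (3,2)2 4/7 unhappy · (3,3)1 4/8 unhappy · (3,4)1 3/5 unhappy
Row 4: (4,1)1 3/6 unhappy · (4,2)1 4/8 unhappy · (4,3)2 1/8 unhappy · (4,4)1 4/5 ok
Row 5: (5,0)1 3/4 ok · (5,1)2 0/6 unhappy · (5,2)1 5/7 ok · (5,3)1 5/6 ok · (5,4)1 3/4 ok
Row 6: (6,0)1 2/3 ok · (6,1)1 3/4 ok · (6,3)1 3/3 ok
Unsatisfied: (0,2), (0,3), (0,4), (1,1), (1,4), (2,3), (2,4), (3,1), (3,2), (3,3), (3,4), (4,1), (4,2), (4,3), (5,1) — 15 in total.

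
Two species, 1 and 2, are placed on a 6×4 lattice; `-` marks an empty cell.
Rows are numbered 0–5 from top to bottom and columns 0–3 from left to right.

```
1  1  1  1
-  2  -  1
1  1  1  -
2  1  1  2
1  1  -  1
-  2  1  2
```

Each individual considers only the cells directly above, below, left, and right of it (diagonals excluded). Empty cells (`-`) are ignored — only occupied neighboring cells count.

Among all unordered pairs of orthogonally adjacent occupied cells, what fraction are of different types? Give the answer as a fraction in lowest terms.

1/2

Scan each occupied cell's neighbors to the right and below so each pair is counted once.
From row 0: 1 unlike of 5 pairs (running 1/5).
From row 1: 1 unlike of 1 pairs (running 2/6).
From row 2: 1 unlike of 5 pairs (running 3/11).
From row 3: 4 unlike of 6 pairs (running 7/17).
From row 4: 2 unlike of 3 pairs (running 9/20).
From row 5: 2 unlike of 2 pairs (running 11/22).
Total adjacent occupied pairs: 22; unlike-type pairs: 11.
11/22 reduces to 1/2.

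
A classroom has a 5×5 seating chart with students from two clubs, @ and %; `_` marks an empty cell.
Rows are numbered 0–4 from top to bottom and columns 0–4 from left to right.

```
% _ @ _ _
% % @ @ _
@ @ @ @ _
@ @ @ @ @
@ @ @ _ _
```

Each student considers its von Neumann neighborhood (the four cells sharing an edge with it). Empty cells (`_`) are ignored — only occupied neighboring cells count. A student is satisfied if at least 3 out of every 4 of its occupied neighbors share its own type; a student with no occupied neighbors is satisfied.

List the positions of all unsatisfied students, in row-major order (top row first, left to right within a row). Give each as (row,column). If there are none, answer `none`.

(0,0)% 1/1 ✓
(0,2)@ 1/1 ✓
(1,0)% 2/3 ✗
(1,1)% 1/3 ✗
(1,2)@ 3/4 ✓
(1,3)@ 2/2 ✓
(2,0)@ 2/3 ✗
(2,1)@ 3/4 ✓
(2,2)@ 4/4 ✓
(2,3)@ 3/3 ✓
(3,0)@ 3/3 ✓
(3,1)@ 4/4 ✓
(3,2)@ 4/4 ✓
(3,3)@ 3/3 ✓
(3,4)@ 1/1 ✓
(4,0)@ 2/2 ✓
(4,1)@ 3/3 ✓
(4,2)@ 2/2 ✓

(1,0), (1,1), (2,0)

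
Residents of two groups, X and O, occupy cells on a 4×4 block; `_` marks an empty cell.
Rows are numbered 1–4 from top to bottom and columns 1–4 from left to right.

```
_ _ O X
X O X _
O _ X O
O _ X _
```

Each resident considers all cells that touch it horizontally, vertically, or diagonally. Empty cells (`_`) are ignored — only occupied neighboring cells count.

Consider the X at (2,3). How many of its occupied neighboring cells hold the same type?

Occupied neighbors of (2,3): (1,3)=O, (1,4)=X, (2,2)=O, (3,3)=X, (3,4)=O.
Same type (X): 2 of 5.

2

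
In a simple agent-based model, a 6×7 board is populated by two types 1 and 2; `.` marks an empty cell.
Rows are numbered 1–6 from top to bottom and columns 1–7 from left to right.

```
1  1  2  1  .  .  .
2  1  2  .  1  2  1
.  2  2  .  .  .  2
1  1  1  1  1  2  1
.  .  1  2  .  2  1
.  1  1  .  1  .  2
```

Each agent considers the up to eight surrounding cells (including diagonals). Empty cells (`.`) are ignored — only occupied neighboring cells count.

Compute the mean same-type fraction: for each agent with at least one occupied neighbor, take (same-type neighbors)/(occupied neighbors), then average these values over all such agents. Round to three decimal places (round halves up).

(1,1)1 2/3
(1,2)1 2/5
(1,3)2 1/4
(1,4)1 1/3
(2,1)2 1/4
(2,2)1 2/7
(2,3)2 3/6
(2,5)1 1/2
(2,6)2 1/3
(2,7)1 0/2
(3,2)2 3/7
(3,3)2 2/6
(3,7)2 2/4
(4,1)1 1/2
(4,2)1 3/5
(4,3)1 3/6
(4,4)1 3/5
(4,5)1 1/4
(4,6)2 2/5
(4,7)1 1/4
(5,3)1 5/6
(5,4)2 0/6
(5,6)2 2/6
(5,7)1 1/4
(6,2)1 2/2
(6,3)1 2/3
(6,5)1 0/2
(6,7)2 1/2
Sum over 28 agents: 2/3 + 2/5 + 1/4 + 1/3 + 1/4 + 2/7 + 3/6 + 1/2 + 1/3 + 0/2 + 3/7 + 2/6 + 2/4 + 1/2 + 3/5 + 3/6 + 3/5 + 1/4 + 2/5 + 1/4 + 5/6 + 0/6 + 2/6 + 1/4 + 2/2 + 2/3 + 0/2 + 1/2 = 321/28; mean = 321/28 ÷ 28 = 321/784 = 0.409438… → 0.409.

0.409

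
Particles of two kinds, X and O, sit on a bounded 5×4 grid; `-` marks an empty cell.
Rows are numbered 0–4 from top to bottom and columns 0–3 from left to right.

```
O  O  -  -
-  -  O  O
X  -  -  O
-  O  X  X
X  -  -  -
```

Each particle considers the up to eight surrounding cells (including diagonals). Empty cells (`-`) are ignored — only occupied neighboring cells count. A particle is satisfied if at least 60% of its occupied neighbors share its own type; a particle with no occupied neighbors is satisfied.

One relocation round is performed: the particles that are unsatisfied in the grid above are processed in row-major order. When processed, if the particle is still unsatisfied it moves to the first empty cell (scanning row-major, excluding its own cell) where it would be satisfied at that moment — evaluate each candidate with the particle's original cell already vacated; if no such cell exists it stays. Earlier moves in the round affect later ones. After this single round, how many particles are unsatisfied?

Initially unsatisfied (in order): (2,0), (2,3), (3,1), (3,2), (3,3), (4,0).
  (2,0) → (4,1).
  (2,3) → (0,2).
  (3,1) → (0,3).
  (3,2): now satisfied by earlier moves; stays.
  (3,3): now satisfied by earlier moves; stays.
  (4,0): now satisfied by earlier moves; stays.
Resulting grid:
O O O O
- - O O
- - - -
- - X X
X X - -
All satisfied now.

0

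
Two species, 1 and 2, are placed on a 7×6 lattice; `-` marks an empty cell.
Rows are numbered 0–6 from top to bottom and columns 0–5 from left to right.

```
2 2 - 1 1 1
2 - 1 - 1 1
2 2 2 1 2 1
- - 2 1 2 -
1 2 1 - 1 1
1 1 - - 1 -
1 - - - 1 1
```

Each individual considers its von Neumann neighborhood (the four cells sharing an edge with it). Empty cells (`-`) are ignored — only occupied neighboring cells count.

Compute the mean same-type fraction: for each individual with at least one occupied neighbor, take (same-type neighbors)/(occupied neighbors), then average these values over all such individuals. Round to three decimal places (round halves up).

Row 0: (0,0)2 2/2 · (0,1)2 1/1 · (0,3)1 1/1 · (0,4)1 3/3 · (0,5)1 2/2
Row 1: (1,0)2 2/2 · (1,2)1 0/1 · (1,4)1 2/3 · (1,5)1 3/3
Row 2: (2,0)2 2/2 · (2,1)2 2/2 · (2,2)2 2/4 · (2,3)1 1/3 · (2,4)2 1/4 · (2,5)1 1/2
Row 3: (3,2)2 1/3 · (3,3)1 1/3 · (3,4)2 1/3
Row 4: (4,0)1 1/2 · (4,1)2 0/3 · (4,2)1 0/2 · (4,4)1 2/3 · (4,5)1 1/1
Row 5: (5,0)1 3/3 · (5,1)1 1/2 · (5,4)1 2/2
Row 6: (6,0)1 1/1 · (6,4)1 2/2 · (6,5)1 1/1
Sum over 29 individuals: 2/2 + 1/1 + 1/1 + 3/3 + 2/2 + 2/2 + 0/1 + 2/3 + 3/3 + 2/2 + 2/2 + 2/4 + 1/3 + 1/4 + 1/2 + 1/3 + 1/3 + 1/3 + 1/2 + 0/3 + 0/2 + 2/3 + 1/1 + 3/3 + 1/2 + 2/2 + 1/1 + 2/2 + 1/1 = 239/12; mean = 239/12 ÷ 29 = 239/348 = 0.686781… → 0.687.

0.687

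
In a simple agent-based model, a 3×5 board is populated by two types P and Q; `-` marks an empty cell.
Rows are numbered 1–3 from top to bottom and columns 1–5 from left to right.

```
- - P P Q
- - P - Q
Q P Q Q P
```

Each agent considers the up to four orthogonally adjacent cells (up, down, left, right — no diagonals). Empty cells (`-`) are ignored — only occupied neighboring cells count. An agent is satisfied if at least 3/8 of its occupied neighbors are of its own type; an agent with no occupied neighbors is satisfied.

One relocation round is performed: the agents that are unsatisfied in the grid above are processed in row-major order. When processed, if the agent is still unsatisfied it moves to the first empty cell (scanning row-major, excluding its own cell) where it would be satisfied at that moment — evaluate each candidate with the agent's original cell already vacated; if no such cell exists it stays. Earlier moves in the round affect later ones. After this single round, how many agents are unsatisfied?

1

Initially unsatisfied (in order): (3,1), (3,2), (3,3), (3,5).
  (3,1) → (1,1).
  (3,2) → (1,2).
  (3,3): now satisfied by earlier moves; stays.
  (3,5) → (2,2).
Resulting grid:
Q P P P Q
- P P - Q
- - Q Q -
Unsatisfied now: (1,1).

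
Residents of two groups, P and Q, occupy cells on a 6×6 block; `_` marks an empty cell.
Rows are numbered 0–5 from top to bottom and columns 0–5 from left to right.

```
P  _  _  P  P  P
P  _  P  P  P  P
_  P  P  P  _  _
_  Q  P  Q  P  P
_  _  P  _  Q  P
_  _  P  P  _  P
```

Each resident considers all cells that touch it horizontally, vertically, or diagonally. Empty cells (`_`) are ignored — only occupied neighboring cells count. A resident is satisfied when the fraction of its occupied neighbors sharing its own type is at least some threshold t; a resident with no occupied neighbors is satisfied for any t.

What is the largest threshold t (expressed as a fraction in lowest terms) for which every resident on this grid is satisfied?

(0,0)P 1/1
(0,3)P 4/4
(0,4)P 5/5
(0,5)P 3/3
(1,0)P 2/2
(1,2)P 5/5
(1,3)P 6/6
(1,4)P 6/6
(1,5)P 3/3
(2,1)P 4/5
(2,2)P 5/7
(2,3)P 6/7
(3,1)Q 0/4
(3,2)P 4/6
(3,3)Q 1/6
(3,4)P 3/5
(3,5)P 2/3
(4,2)P 3/5
(4,4)Q 1/6
(4,5)P 3/4
(5,2)P 2/2
(5,3)P 2/3
(5,5)P 1/2
The smallest same-type fraction is 0/4 at (3,1), which reduces to 0/1. Any threshold above that leaves this resident unsatisfied.

0/1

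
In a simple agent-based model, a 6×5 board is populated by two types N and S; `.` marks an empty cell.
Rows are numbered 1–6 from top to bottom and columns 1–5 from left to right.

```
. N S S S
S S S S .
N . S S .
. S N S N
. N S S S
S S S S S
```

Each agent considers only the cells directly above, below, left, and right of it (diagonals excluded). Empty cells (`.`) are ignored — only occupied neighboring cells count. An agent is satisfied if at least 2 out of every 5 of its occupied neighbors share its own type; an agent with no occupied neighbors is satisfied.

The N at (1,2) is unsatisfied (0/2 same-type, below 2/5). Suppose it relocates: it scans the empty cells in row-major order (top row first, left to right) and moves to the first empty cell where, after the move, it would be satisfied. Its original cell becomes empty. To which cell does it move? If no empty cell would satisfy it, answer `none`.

Vacating (1,2). Empty cells in order:
  (1,1): 0/1 same-type → still unsatisfied.
  (2,5): 0/2 same-type → still unsatisfied.
  (3,2): 1/4 same-type → still unsatisfied.
  (3,5): 1/2 same-type → satisfied — stop here.

(3,5)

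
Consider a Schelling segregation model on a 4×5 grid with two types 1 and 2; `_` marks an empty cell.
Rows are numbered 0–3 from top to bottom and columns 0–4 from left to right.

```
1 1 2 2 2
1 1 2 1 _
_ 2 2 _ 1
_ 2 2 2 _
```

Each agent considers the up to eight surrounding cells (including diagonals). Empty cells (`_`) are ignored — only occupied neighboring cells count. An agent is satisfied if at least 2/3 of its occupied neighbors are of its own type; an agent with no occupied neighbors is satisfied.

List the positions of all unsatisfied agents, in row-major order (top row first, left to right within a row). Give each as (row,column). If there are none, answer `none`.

(0,0)1 3/3 ✓
(0,1)1 3/5 ✗
(0,2)2 2/5 ✗
(0,3)2 3/4 ✓
(0,4)2 1/2 ✗
(1,0)1 3/4 ✓
(1,1)1 3/7 ✗
(1,2)2 4/7 ✗
(1,3)1 1/6 ✗
(2,1)2 4/6 ✓
(2,2)2 5/7 ✓
(2,4)1 1/2 ✗
(3,1)2 3/3 ✓
(3,2)2 4/4 ✓
(3,3)2 2/3 ✓

(0,1), (0,2), (0,4), (1,1), (1,2), (1,3), (2,4)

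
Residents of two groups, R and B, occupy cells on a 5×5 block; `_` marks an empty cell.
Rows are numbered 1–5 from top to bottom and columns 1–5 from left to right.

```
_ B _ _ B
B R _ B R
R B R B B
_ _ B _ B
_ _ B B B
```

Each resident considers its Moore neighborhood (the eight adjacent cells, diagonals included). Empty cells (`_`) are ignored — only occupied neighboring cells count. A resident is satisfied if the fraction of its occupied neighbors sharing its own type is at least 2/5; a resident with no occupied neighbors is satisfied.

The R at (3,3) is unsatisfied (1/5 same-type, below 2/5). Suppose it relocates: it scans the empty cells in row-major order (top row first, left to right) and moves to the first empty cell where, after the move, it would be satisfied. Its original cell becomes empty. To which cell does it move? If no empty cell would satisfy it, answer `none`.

(4,1)

Vacating (3,3). Empty cells in order:
  (1,1): 1/3 same-type → still unsatisfied.
  (1,3): 1/3 same-type → still unsatisfied.
  (1,4): 1/3 same-type → still unsatisfied.
  (2,3): 1/5 same-type → still unsatisfied.
  (4,1): 1/2 same-type → satisfied — stop here.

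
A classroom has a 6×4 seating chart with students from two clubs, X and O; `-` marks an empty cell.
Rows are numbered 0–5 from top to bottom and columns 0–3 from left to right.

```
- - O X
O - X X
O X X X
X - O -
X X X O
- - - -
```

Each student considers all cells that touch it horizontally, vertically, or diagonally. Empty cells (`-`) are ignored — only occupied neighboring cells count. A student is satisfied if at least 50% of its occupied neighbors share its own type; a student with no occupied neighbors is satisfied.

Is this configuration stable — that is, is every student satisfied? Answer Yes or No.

No

(0,2)O 0/3 not
(0,3)X 2/3 satisfied
(1,0)O 1/2 satisfied
(1,2)X 5/6 satisfied
(1,3)X 4/5 satisfied
(2,0)O 1/3 not
(2,1)X 3/6 satisfied
(2,2)X 4/5 satisfied
(2,3)X 3/4 satisfied
(3,0)X 3/4 satisfied
(3,2)O 1/6 not
(4,0)X 2/2 satisfied
(4,1)X 3/4 satisfied
(4,2)X 1/3 not
(4,3)O 1/2 satisfied
For instance (0,2) has only 0/3 same-type neighbors, below 1/2.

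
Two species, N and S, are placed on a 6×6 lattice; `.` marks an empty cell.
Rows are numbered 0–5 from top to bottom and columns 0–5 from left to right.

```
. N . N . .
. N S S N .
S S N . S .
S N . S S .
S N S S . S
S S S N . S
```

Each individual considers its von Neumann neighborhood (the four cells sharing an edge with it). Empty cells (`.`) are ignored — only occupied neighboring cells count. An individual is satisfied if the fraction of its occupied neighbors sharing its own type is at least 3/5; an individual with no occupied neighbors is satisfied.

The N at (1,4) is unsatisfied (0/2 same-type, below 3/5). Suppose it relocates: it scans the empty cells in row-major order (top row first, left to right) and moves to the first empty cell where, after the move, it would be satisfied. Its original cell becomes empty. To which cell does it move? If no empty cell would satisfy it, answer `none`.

Vacating (1,4). Empty cells in order:
  (0,0): 1/1 same-type → satisfied — stop here.

(0,0)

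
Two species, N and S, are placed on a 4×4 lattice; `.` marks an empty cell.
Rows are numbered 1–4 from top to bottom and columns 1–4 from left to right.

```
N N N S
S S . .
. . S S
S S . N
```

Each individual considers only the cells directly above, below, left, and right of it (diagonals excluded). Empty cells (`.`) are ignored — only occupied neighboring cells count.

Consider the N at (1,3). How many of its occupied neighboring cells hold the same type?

1

Occupied neighbors of (1,3): (1,2)=N, (1,4)=S.
Same type (N): 1 of 2.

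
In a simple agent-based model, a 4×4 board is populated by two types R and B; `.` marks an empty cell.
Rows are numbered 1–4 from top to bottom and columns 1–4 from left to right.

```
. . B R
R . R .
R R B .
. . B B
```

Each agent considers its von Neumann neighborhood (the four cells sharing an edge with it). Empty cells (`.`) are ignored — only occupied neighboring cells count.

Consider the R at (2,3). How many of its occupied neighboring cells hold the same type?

Occupied neighbors of (2,3): (1,3)=B, (3,3)=B.
Same type (R): 0 of 2.

0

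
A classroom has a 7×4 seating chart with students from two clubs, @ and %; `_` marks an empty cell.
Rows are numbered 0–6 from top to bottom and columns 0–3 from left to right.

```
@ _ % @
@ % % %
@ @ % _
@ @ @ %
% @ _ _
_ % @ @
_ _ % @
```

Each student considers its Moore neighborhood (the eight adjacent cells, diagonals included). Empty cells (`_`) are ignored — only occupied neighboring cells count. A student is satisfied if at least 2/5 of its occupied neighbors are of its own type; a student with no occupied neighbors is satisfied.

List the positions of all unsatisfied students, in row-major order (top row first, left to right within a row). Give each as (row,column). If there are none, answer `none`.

(0,0)@ 1/2 satisfied
(0,2)% 3/4 satisfied
(0,3)@ 0/3 not
(1,0)@ 3/4 satisfied
(1,1)% 3/7 satisfied
(1,2)% 4/6 satisfied
(1,3)% 3/4 satisfied
(2,0)@ 4/5 satisfied
(2,1)@ 5/8 satisfied
(2,2)% 4/7 satisfied
(3,0)@ 4/5 satisfied
(3,1)@ 5/7 satisfied
(3,2)@ 3/5 satisfied
(3,3)% 1/2 satisfied
(4,0)% 1/4 not
(4,1)@ 4/6 satisfied
(5,1)% 2/4 satisfied
(5,2)@ 3/5 satisfied
(5,3)@ 2/3 satisfied
(6,2)% 1/4 not
(6,3)@ 2/3 satisfied

(0,3), (4,0), (6,2)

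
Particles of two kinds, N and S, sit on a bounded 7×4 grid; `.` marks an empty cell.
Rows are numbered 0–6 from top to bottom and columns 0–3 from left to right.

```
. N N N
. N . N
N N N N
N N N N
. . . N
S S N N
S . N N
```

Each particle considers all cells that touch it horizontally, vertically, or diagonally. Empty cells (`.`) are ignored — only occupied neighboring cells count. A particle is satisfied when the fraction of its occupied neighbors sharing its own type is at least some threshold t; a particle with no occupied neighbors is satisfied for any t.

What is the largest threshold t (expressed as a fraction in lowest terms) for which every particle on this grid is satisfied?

1/2

Row 0: (0,1)N 2/2 · (0,2)N 4/4 · (0,3)N 2/2
Row 1: (1,1)N 5/5 · (1,3)N 4/4
Row 2: (2,0)N 4/4 · (2,1)N 6/6 · (2,2)N 7/7 · (2,3)N 4/4
Row 3: (3,0)N 3/3 · (3,1)N 5/5 · (3,2)N 6/6 · (3,3)N 4/4
Row 4: (4,3)N 4/4
Row 5: (5,0)S 2/2 · (5,1)S 2/4 · (5,2)N 4/5 · (5,3)N 4/4
Row 6: (6,0)S 2/2 · (6,2)N 3/4 · (6,3)N 3/3
The smallest same-type fraction is 2/4 at (5,1), which reduces to 1/2. Any threshold above that leaves this particle unsatisfied.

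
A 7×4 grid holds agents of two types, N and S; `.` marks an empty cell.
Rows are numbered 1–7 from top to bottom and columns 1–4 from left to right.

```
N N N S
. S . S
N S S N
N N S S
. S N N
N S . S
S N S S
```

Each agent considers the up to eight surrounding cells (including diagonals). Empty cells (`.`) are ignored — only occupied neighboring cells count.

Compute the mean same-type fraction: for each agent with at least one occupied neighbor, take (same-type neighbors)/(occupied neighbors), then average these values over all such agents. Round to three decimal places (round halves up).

(1,1)N 1/2
(1,2)N 2/3
(1,3)N 1/4
(1,4)S 1/2
(2,2)S 2/6
(2,4)S 2/4
(3,1)N 2/4
(3,2)S 3/6
(3,3)S 5/7
(3,4)N 0/4
(4,1)N 2/4
(4,2)N 3/7
(4,3)S 4/8
(4,4)S 2/5
(5,2)S 2/6
(5,3)N 2/7
(5,4)N 1/4
(6,1)N 1/4
(6,2)S 3/6
(6,4)S 2/4
(7,1)S 1/3
(7,2)N 1/4
(7,3)S 3/4
(7,4)S 2/2
Sum over 24 agents: 1/2 + 2/3 + 1/4 + 1/2 + 2/6 + 2/4 + 2/4 + 3/6 + 5/7 + 0/4 + 2/4 + 3/7 + 4/8 + 2/5 + 2/6 + 2/7 + 1/4 + 1/4 + 3/6 + 2/4 + 1/3 + 1/4 + 3/4 + 2/2 = 4513/420; mean = 4513/420 ÷ 24 = 4513/10080 = 0.447718… → 0.448.

0.448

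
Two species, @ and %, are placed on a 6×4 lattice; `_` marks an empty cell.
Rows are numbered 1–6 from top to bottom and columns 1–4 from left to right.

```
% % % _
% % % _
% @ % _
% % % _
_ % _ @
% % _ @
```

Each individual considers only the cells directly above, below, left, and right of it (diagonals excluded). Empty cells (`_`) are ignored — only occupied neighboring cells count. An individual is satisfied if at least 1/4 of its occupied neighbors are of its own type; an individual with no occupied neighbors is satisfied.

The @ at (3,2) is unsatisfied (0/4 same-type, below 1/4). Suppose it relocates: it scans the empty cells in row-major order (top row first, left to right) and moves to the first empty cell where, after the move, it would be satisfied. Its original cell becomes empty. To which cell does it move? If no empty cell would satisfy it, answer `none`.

(4,4)

Vacating (3,2). Empty cells in order:
  (1,4): 0/1 same-type → still unsatisfied.
  (2,4): 0/1 same-type → still unsatisfied.
  (3,4): 0/1 same-type → still unsatisfied.
  (4,4): 1/2 same-type → satisfied — stop here.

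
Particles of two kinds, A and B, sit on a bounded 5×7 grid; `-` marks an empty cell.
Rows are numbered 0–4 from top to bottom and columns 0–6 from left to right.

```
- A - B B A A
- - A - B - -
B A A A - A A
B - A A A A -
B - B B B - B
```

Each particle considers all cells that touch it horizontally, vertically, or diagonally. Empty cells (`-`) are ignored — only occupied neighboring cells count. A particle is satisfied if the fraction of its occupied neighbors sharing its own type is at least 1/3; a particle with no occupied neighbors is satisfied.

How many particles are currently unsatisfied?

2

(0,1)A 1/1 satisfied
(0,3)B 2/3 satisfied
(0,4)B 2/3 satisfied
(0,5)A 1/3 satisfied
(0,6)A 1/1 satisfied
(1,2)A 4/5 satisfied
(1,4)B 2/5 satisfied
(2,0)B 1/2 satisfied
(2,1)A 3/5 satisfied
(2,2)A 5/5 satisfied
(2,3)A 5/6 satisfied
(2,5)A 3/4 satisfied
(2,6)A 2/2 satisfied
(3,0)B 2/3 satisfied
(3,2)A 4/6 satisfied
(3,3)A 4/7 satisfied
(3,4)A 4/6 satisfied
(3,5)A 3/5 satisfied
(4,0)B 1/1 satisfied
(4,2)B 1/3 satisfied
(4,3)B 2/5 satisfied
(4,4)B 1/4 not
(4,6)B 0/1 not
Unsatisfied: (4,4), (4,6) — 2 in total.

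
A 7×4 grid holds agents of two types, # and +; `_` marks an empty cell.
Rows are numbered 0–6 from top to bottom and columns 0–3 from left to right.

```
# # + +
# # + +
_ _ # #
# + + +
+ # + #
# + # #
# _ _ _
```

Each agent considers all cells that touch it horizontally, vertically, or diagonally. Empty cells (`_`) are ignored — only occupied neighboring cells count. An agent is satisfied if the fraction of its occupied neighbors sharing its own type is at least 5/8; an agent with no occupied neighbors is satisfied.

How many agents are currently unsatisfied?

18

Row 0: (0,0)# 3/3 ok · (0,1)# 3/5 unhappy · (0,2)+ 3/5 unhappy · (0,3)+ 3/3 ok
Row 1: (1,0)# 3/3 ok · (1,1)# 4/6 ok · (1,2)+ 3/7 unhappy · (1,3)+ 3/5 unhappy
Row 2: (2,2)# 2/7 unhappy · (2,3)# 1/5 unhappy
Row 3: (3,0)# 1/3 unhappy · (3,1)+ 3/6 unhappy · (3,2)+ 3/7 unhappy · (3,3)+ 2/5 unhappy
Row 4: (4,0)+ 2/5 unhappy · (4,1)# 3/8 unhappy · (4,2)+ 4/8 unhappy · (4,3)# 2/5 unhappy
Row 5: (5,0)# 2/4 unhappy · (5,1)+ 2/6 unhappy · (5,2)# 3/5 unhappy · (5,3)# 2/3 ok
Row 6: (6,0)# 1/2 unhappy
Unsatisfied: (0,1), (0,2), (1,2), (1,3), (2,2), (2,3), (3,0), (3,1), (3,2), (3,3), (4,0), (4,1), (4,2), (4,3), (5,0), (5,1), (5,2), (6,0) — 18 in total.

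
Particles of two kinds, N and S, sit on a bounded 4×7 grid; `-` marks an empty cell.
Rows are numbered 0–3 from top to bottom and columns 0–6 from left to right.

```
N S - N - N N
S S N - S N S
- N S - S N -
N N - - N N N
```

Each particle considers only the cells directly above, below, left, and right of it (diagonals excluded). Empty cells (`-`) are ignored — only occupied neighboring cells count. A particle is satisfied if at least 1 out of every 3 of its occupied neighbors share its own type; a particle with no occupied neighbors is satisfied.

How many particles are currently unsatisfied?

4

Row 0: (0,0)N 0/2 ✗ · (0,1)S 1/2 ✓ · (0,3)N 0/0 ✓ · (0,5)N 2/2 ✓ · (0,6)N 1/2 ✓
Row 1: (1,0)S 1/2 ✓ · (1,1)S 2/4 ✓ · (1,2)N 0/2 ✗ · (1,4)S 1/2 ✓ · (1,5)N 2/4 ✓ · (1,6)S 0/2 ✗
Row 2: (2,1)N 1/3 ✓ · (2,2)S 0/2 ✗ · (2,4)S 1/3 ✓ · (2,5)N 2/3 ✓
Row 3: (3,0)N 1/1 ✓ · (3,1)N 2/2 ✓ · (3,4)N 1/2 ✓ · (3,5)N 3/3 ✓ · (3,6)N 1/1 ✓
Unsatisfied: (0,0), (1,2), (1,6), (2,2) — 4 in total.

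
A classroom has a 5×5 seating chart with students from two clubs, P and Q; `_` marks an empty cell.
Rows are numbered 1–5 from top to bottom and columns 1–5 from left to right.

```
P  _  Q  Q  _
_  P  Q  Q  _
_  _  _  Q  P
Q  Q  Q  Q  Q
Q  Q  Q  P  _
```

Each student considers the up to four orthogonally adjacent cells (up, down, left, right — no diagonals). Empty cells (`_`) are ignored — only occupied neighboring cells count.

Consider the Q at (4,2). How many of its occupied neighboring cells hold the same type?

Occupied neighbors of (4,2): (5,2)=Q, (4,1)=Q, (4,3)=Q.
Same type (Q): 3 of 3.

3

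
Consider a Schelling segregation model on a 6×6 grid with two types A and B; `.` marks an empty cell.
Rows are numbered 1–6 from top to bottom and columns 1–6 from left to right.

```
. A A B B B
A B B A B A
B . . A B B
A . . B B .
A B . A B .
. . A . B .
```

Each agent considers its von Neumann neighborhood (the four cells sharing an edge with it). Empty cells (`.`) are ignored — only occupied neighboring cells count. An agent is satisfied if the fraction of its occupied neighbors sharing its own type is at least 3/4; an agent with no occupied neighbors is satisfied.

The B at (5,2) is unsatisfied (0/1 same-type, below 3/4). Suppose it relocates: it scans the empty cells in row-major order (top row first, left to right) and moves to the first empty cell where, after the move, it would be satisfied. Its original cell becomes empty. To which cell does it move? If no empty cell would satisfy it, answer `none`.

(3,2)

Vacating (5,2). Empty cells in order:
  (1,1): 0/2 same-type → still unsatisfied.
  (3,2): 2/2 same-type → satisfied — stop here.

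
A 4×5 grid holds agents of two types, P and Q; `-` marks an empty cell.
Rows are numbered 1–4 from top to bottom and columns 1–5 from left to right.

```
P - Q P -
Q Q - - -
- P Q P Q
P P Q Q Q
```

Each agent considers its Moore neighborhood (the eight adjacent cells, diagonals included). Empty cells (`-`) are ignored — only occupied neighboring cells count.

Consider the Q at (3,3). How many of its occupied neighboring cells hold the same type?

3

Occupied neighbors of (3,3): (2,2)=Q, (3,2)=P, (3,4)=P, (4,2)=P, (4,3)=Q, (4,4)=Q.
Same type (Q): 3 of 6.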